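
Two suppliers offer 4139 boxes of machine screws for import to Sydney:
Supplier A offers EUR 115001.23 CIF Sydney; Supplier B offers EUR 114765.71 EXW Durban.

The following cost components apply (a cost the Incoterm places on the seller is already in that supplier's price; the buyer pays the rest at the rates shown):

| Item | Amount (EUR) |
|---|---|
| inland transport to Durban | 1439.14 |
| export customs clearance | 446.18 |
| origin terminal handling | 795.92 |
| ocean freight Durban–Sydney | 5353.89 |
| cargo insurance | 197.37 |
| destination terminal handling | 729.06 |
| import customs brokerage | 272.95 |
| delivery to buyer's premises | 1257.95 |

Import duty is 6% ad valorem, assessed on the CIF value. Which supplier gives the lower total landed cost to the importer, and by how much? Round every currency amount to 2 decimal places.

Supplier A is cheaper by EUR 8476.80

Supplier A (CIF):
The CIF price already equals the CIF value: 115001.23
Import duty = 115001.23 × 6% = 6900.07
Buyer bears (A): 729.06 + 272.95 + 1257.95 = 2259.96
Landed cost (A) = invoice 115001.23 + 2259.96 + duty 6900.07 = 124161.26
Supplier B (EXW):
CIF value = EXW price + inland to port + export clearance + origin terminal + freight + insurance = 114765.71 + 1439.14 + 446.18 + 795.92 + 5353.89 + 197.37 = 122998.21
Import duty = 122998.21 × 6% = 7379.89
Buyer bears (B): 1439.14 + 446.18 + 795.92 + 5353.89 + 197.37 + 729.06 + 272.95 + 1257.95 = 10492.46
Landed cost (B) = invoice 114765.71 + 10492.46 + duty 7379.89 = 132638.06
Difference = |124161.26 − 132638.06| = 8476.80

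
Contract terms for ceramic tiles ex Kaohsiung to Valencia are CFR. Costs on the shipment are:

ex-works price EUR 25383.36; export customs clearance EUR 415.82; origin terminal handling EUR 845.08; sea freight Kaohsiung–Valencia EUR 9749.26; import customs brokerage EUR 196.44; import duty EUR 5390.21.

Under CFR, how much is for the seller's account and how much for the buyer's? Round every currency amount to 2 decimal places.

CFR: the seller pays costs through ocean freight to the destination port, but not insurance.
Seller's account: goods 25383.36 + export clearance 415.82 + origin terminal 845.08 + freight 9749.26 = 36393.52
Buyer's account: brokerage 196.44 + duty 5390.21 = 5586.65

Seller: EUR 36393.52; buyer: EUR 5586.65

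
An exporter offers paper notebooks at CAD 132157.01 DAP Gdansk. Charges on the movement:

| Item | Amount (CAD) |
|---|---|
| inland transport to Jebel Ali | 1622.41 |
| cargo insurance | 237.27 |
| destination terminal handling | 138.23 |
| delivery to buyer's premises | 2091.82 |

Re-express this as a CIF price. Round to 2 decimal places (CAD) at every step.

CIF price: CAD 129926.96

Not relevant to the conversion: insurance, inland to port — on the seller under both DAP and CIF; already in the DAP price and stays in the CIF price.
From DAP to CIF, the seller no longer bears: destination terminal, delivery.
CIF price = 132157.01 − 138.23 − 2091.82 = 129926.96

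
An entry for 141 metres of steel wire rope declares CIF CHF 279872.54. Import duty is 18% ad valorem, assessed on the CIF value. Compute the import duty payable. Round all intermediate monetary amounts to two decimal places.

Import duty: CHF 50377.06

Import duty = 279872.54 × 18% = 50377.06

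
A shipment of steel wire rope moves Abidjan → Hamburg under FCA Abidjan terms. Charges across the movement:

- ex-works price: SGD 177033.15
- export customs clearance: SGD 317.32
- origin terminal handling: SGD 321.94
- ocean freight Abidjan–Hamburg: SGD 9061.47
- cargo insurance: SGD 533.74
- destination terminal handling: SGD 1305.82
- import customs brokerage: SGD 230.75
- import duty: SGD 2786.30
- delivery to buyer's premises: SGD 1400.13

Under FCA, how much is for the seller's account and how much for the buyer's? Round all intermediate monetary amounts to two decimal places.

Seller: SGD 177350.47; buyer: SGD 15640.15

FCA: the seller delivers export-cleared goods to the carrier; the buyer bears costs from that point.
Seller's account: goods 177033.15 + export clearance 317.32 = 177350.47
Buyer's account: origin terminal 321.94 + freight 9061.47 + insurance 533.74 + destination terminal 1305.82 + brokerage 230.75 + duty 2786.30 + delivery 1400.13 = 15640.15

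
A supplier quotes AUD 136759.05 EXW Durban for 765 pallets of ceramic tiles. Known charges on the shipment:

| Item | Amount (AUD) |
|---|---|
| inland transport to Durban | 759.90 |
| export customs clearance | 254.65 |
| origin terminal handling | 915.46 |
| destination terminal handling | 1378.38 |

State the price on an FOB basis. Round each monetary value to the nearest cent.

Not relevant to the conversion: destination terminal — on the buyer under both terms; not part of either seller's price.
From EXW to FOB, the seller additionally bears: inland to port, export clearance, origin terminal.
FOB price = 136759.05 + 759.90 + 254.65 + 915.46 = 138689.06

FOB price: AUD 138689.06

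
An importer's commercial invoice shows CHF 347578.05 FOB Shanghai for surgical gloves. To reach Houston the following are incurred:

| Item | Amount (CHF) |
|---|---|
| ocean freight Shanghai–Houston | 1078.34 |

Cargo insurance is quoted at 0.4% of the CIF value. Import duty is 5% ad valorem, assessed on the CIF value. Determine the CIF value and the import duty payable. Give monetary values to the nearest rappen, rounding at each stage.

CIF value: CHF 350056.62; import duty: CHF 17502.83

Let C be the CIF value. C = FOB price + freight + 0.4% × C
C − 0.4% × C = 347578.05 + 1078.34
0.996 × C = 348656.39
C = 348656.39 / 0.996 = 350056.62
Insurance premium = 0.4% × 350056.62 = 1400.23
Import duty = 350056.62 × 5% = 17502.83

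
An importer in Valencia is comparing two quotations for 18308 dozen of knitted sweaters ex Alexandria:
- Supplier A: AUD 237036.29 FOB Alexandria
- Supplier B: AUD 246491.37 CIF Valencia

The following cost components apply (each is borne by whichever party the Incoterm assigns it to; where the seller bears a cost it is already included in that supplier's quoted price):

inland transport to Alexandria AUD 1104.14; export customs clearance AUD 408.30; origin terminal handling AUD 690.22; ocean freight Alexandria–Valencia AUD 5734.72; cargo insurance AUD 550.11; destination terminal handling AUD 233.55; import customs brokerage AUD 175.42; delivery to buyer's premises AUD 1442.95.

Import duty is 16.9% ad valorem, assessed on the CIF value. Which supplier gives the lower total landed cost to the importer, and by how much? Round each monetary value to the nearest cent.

Supplier A (FOB):
CIF value = FOB price + freight + insurance = 237036.29 + 5734.72 + 550.11 = 243321.12
Import duty = 243321.12 × 16.9% = 41121.27
Buyer bears (A): 5734.72 + 550.11 + 233.55 + 175.42 + 1442.95 = 8136.75
Landed cost (A) = invoice 237036.29 + 8136.75 + duty 41121.27 = 286294.31
Supplier B (CIF):
The CIF price already equals the CIF value: 246491.37
Import duty = 246491.37 × 16.9% = 41657.04
Buyer bears (B): 233.55 + 175.42 + 1442.95 = 1851.92
Landed cost (B) = invoice 246491.37 + 1851.92 + duty 41657.04 = 290000.33
Difference = |286294.31 − 290000.33| = 3706.02

Supplier A is cheaper by AUD 3706.02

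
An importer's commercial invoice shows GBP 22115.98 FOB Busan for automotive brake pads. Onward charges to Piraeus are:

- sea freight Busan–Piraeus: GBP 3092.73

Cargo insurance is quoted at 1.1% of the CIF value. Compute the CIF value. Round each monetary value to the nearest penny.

Let C be the CIF value. C = FOB price + freight + 1.1% × C
C − 1.1% × C = 22115.98 + 3092.73
0.989 × C = 25208.71
C = 25208.71 / 0.989 = 25489.09
Insurance premium = 1.1% × 25489.09 = 280.38

CIF value: GBP 25489.09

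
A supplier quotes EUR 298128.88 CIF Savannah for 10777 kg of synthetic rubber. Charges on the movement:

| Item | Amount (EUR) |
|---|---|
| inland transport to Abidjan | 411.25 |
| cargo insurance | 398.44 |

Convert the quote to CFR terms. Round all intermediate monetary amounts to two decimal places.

CFR price: EUR 297730.44

Not relevant to the conversion: inland to port — on the seller under both CIF and CFR; already in the CIF price and stays in the CFR price.
From CIF to CFR, the seller no longer bears: insurance.
CFR price = 298128.88 − 398.44 = 297730.44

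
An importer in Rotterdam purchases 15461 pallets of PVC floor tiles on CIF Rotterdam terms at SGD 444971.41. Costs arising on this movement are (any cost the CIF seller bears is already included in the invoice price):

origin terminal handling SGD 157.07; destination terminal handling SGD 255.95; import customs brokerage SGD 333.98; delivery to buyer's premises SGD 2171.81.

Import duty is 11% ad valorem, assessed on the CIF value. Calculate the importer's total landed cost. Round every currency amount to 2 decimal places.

Total landed cost: SGD 496680.01

CIF: the seller pays costs through ocean freight and marine insurance to the destination port.
Already in the invoice (seller's account under CIF): origin terminal — exclude.
The CIF price already equals the CIF value: 444971.41
Import duty = 444971.41 × 11% = 48946.86
Buyer bears: destination terminal 255.95 + brokerage 333.98 + delivery 2171.81 + duty 48946.86 = 51708.60
Landed cost = invoice 444971.41 + 51708.60 = 496680.01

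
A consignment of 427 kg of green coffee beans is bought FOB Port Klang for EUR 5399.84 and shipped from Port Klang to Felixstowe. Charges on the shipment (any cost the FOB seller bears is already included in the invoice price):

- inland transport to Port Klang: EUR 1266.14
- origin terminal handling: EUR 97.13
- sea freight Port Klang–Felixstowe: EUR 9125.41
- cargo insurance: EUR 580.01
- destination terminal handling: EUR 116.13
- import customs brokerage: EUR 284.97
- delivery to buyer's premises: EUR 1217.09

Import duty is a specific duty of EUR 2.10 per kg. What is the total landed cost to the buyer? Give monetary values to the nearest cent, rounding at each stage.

Total landed cost: EUR 17620.15

FOB: the seller bears costs until goods are on board at the origin port; the buyer bears freight, insurance and all costs thereafter.
Already in the invoice (seller's account under FOB): inland to port, origin terminal — exclude.
CIF value = FOB price + freight + insurance = 5399.84 + 9125.41 + 580.01 = 15105.26
Import duty = 427 × 2.10 = 896.70
Buyer bears: freight 9125.41 + insurance 580.01 + destination terminal 116.13 + brokerage 284.97 + delivery 1217.09 + duty 896.70 = 12220.31
Landed cost = invoice 5399.84 + 12220.31 = 17620.15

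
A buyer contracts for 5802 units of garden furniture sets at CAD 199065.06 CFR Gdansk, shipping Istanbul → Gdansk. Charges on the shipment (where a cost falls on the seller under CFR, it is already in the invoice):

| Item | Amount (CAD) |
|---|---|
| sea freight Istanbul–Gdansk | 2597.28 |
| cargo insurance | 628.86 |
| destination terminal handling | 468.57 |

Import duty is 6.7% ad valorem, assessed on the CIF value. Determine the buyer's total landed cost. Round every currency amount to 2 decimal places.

Total landed cost: CAD 213541.98

CFR: the seller pays costs through ocean freight to the destination port, but not insurance.
Already in the invoice (seller's account under CFR): freight — exclude.
CIF value = CFR price + insurance = 199065.06 + 628.86 = 199693.92
Import duty = 199693.92 × 6.7% = 13379.49
Buyer bears: insurance 628.86 + destination terminal 468.57 + duty 13379.49 = 14476.92
Landed cost = invoice 199065.06 + 14476.92 = 213541.98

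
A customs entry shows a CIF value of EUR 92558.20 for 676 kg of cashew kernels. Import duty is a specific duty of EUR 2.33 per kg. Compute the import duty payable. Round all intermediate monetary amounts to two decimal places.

Import duty = 676 × 2.33 = 1575.08

Import duty: EUR 1575.08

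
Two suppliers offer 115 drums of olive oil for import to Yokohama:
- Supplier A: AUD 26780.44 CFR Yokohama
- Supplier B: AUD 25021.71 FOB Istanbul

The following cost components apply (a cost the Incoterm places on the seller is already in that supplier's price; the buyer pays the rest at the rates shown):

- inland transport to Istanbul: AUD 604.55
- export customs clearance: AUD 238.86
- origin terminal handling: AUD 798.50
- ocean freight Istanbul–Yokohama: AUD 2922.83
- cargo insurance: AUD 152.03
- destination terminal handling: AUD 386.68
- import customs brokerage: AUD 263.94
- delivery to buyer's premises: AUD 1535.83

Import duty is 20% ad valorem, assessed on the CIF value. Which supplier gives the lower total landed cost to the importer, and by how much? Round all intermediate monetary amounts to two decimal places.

Supplier A is cheaper by AUD 1396.92

Supplier A (CFR):
CIF value = CFR price + insurance = 26780.44 + 152.03 = 26932.47
Import duty = 26932.47 × 20% = 5386.49
Buyer bears (A): 152.03 + 386.68 + 263.94 + 1535.83 = 2338.48
Landed cost (A) = invoice 26780.44 + 2338.48 + duty 5386.49 = 34505.41
Supplier B (FOB):
CIF value = FOB price + freight + insurance = 25021.71 + 2922.83 + 152.03 = 28096.57
Import duty = 28096.57 × 20% = 5619.31
Buyer bears (B): 2922.83 + 152.03 + 386.68 + 263.94 + 1535.83 = 5261.31
Landed cost (B) = invoice 25021.71 + 5261.31 + duty 5619.31 = 35902.33
Difference = |34505.41 − 35902.33| = 1396.92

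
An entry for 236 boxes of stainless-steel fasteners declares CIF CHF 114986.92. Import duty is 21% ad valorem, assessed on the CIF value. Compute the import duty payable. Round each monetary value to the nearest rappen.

Import duty: CHF 24147.25

Import duty = 114986.92 × 21% = 24147.25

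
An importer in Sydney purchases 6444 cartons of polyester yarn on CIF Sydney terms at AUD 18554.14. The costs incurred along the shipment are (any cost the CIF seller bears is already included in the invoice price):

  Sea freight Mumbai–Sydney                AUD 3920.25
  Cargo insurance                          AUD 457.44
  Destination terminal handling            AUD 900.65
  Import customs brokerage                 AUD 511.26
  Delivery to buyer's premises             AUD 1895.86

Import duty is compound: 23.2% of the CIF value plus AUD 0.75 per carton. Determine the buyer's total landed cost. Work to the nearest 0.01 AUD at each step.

Total landed cost: AUD 30999.47

CIF: the seller pays costs through ocean freight and marine insurance to the destination port.
Already in the invoice (seller's account under CIF): freight, insurance — exclude.
The CIF price already equals the CIF value: 18554.14
Ad valorem component: 18554.14 × 23.2% = 4304.56
Specific component: 6444 × 0.75 = 4833.00
Import duty = 4304.56 + 4833.00 = 9137.56
Buyer bears: destination terminal 900.65 + brokerage 511.26 + delivery 1895.86 + duty 9137.56 = 12445.33
Landed cost = invoice 18554.14 + 12445.33 = 30999.47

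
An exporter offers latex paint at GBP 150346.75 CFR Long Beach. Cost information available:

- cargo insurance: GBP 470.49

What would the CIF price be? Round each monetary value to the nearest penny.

CIF price: GBP 150817.24

From CFR to CIF, the seller additionally bears: insurance.
CIF price = 150346.75 + 470.49 = 150817.24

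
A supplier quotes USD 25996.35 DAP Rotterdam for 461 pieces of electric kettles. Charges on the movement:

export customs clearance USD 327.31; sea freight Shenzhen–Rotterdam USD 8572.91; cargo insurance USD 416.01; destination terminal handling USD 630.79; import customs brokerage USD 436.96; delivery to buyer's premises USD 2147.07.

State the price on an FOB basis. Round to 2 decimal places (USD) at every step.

FOB price: USD 14229.57

Not relevant to the conversion: export clearance — on the seller under both DAP and FOB; already in the DAP price and stays in the FOB price. brokerage — on the buyer under both terms; not part of either seller's price.
From DAP to FOB, the seller no longer bears: freight, insurance, destination terminal, delivery.
FOB price = 25996.35 − 8572.91 − 416.01 − 630.79 − 2147.07 = 14229.57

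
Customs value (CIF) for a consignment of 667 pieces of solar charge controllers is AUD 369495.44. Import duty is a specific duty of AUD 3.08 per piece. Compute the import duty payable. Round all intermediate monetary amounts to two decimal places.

Import duty = 667 × 3.08 = 2054.36

Import duty: AUD 2054.36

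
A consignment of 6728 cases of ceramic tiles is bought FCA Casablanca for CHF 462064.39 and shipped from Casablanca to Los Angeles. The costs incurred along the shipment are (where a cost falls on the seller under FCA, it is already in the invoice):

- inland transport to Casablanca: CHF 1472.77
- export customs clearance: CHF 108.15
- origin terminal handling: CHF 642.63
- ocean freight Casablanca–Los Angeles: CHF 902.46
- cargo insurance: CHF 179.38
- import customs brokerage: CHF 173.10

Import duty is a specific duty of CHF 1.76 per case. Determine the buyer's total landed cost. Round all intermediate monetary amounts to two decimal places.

Total landed cost: CHF 475803.24

FCA: the seller delivers export-cleared goods to the carrier; the buyer bears costs from that point.
Already in the invoice (seller's account under FCA): inland to port, export clearance — exclude.
CIF value = FCA price + origin terminal + freight + insurance = 462064.39 + 642.63 + 902.46 + 179.38 = 463788.86
Import duty = 6728 × 1.76 = 11841.28
Buyer bears: origin terminal 642.63 + freight 902.46 + insurance 179.38 + brokerage 173.10 + duty 11841.28 = 13738.85
Landed cost = invoice 462064.39 + 13738.85 = 475803.24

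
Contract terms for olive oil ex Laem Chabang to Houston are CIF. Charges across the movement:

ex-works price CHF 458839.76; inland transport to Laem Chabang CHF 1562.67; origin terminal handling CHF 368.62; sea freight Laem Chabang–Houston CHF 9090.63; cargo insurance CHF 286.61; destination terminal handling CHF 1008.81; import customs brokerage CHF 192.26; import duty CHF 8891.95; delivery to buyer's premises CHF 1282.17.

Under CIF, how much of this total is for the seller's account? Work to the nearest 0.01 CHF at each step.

Seller's account: CHF 470148.29

CIF: the seller pays costs through ocean freight and marine insurance to the destination port.
Seller's account: goods 458839.76 + inland to port 1562.67 + origin terminal 368.62 + freight 9090.63 + insurance 286.61 = 470148.29
Buyer's account: destination terminal 1008.81 + brokerage 192.26 + duty 8891.95 + delivery 1282.17 = 11375.19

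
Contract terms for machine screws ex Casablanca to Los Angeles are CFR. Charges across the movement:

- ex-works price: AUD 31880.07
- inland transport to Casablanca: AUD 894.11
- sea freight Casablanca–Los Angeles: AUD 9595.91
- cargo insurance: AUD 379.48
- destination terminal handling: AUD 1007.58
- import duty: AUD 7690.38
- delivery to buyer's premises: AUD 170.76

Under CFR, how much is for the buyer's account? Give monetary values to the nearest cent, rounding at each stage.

CFR: the seller pays costs through ocean freight to the destination port, but not insurance.
Seller's account: goods 31880.07 + inland to port 894.11 + freight 9595.91 = 42370.09
Buyer's account: insurance 379.48 + destination terminal 1007.58 + duty 7690.38 + delivery 170.76 = 9248.20

Buyer's account: AUD 9248.20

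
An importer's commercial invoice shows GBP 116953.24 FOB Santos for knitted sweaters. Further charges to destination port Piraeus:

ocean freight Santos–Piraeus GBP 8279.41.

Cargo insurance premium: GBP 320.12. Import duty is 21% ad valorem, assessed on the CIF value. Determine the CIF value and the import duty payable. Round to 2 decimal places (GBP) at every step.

CIF value: GBP 125552.77; import duty: GBP 26366.08

CIF = FOB price + freight + insurance
CIF = 116953.24 + 8279.41 + 320.12 = 125552.77
Import duty = 125552.77 × 21% = 26366.08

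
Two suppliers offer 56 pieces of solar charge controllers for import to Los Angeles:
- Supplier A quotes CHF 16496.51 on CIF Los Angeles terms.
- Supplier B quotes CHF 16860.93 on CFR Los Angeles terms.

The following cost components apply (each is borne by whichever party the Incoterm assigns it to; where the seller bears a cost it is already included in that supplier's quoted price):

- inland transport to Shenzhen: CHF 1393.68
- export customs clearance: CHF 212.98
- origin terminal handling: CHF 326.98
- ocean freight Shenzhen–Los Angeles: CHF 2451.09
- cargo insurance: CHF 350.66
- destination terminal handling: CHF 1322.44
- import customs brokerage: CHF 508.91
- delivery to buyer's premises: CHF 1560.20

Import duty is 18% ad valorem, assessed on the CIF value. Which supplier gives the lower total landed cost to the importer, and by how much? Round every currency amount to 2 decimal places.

Supplier A (CIF):
The CIF price already equals the CIF value: 16496.51
Import duty = 16496.51 × 18% = 2969.37
Buyer bears (A): 1322.44 + 508.91 + 1560.20 = 3391.55
Landed cost (A) = invoice 16496.51 + 3391.55 + duty 2969.37 = 22857.43
Supplier B (CFR):
CIF value = CFR price + insurance = 16860.93 + 350.66 = 17211.59
Import duty = 17211.59 × 18% = 3098.09
Buyer bears (B): 350.66 + 1322.44 + 508.91 + 1560.20 = 3742.21
Landed cost (B) = invoice 16860.93 + 3742.21 + duty 3098.09 = 23701.23
Difference = |22857.43 − 23701.23| = 843.80

Supplier A is cheaper by CHF 843.80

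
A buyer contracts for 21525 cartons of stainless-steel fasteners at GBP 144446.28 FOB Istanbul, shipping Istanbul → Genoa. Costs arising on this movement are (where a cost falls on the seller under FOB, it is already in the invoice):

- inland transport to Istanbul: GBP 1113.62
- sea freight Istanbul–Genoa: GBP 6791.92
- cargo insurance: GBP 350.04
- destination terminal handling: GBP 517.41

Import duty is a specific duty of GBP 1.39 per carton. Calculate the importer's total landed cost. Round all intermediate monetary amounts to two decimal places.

Total landed cost: GBP 182025.40

FOB: the seller bears costs until goods are on board at the origin port; the buyer bears freight, insurance and all costs thereafter.
Already in the invoice (seller's account under FOB): inland to port — exclude.
CIF value = FOB price + freight + insurance = 144446.28 + 6791.92 + 350.04 = 151588.24
Import duty = 21525 × 1.39 = 29919.75
Buyer bears: freight 6791.92 + insurance 350.04 + destination terminal 517.41 + duty 29919.75 = 37579.12
Landed cost = invoice 144446.28 + 37579.12 = 182025.40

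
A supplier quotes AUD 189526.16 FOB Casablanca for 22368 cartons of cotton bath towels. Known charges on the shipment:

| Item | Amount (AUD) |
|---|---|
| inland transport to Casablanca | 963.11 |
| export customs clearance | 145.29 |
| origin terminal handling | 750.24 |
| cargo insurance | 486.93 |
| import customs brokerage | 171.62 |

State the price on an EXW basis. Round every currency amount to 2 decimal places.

Not relevant to the conversion: brokerage, insurance — on the buyer under both terms; not part of either seller's price.
From FOB to EXW, the seller no longer bears: inland to port, export clearance, origin terminal.
EXW price = 189526.16 − 963.11 − 145.29 − 750.24 = 187667.52

EXW price: AUD 187667.52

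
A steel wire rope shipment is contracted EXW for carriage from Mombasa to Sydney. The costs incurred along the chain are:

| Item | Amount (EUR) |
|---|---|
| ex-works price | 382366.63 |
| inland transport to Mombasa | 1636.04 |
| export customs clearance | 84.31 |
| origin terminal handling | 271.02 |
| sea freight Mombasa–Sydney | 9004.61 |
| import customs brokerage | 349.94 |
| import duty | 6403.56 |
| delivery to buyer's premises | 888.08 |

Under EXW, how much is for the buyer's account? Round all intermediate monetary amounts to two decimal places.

Buyer's account: EUR 18637.56

EXW: the seller makes goods available at their premises; the buyer bears all onward costs.
Seller's account: goods 382366.63 = 382366.63
Buyer's account: inland to port 1636.04 + export clearance 84.31 + origin terminal 271.02 + freight 9004.61 + brokerage 349.94 + duty 6403.56 + delivery 888.08 = 18637.56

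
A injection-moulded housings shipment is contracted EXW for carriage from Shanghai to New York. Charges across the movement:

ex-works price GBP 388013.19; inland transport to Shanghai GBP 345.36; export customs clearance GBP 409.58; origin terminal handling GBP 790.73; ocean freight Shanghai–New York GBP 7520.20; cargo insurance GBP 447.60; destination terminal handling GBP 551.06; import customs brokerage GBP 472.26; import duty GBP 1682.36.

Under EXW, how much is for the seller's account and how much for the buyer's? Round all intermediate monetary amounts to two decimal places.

EXW: the seller makes goods available at their premises; the buyer bears all onward costs.
Seller's account: goods 388013.19 = 388013.19
Buyer's account: inland to port 345.36 + export clearance 409.58 + origin terminal 790.73 + freight 7520.20 + insurance 447.60 + destination terminal 551.06 + brokerage 472.26 + duty 1682.36 = 12219.15

Seller: GBP 388013.19; buyer: GBP 12219.15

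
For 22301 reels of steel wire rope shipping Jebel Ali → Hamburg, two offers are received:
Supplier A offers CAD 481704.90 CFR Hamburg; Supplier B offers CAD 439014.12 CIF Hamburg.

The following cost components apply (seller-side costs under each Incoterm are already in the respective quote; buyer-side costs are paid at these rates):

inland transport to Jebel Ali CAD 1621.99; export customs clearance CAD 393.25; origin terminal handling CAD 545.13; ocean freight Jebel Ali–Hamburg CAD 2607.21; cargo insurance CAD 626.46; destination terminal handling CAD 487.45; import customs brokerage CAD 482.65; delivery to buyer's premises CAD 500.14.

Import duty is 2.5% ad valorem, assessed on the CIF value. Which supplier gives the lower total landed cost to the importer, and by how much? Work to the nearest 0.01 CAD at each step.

Supplier A (CFR):
CIF value = CFR price + insurance = 481704.90 + 626.46 = 482331.36
Import duty = 482331.36 × 2.5% = 12058.28
Buyer bears (A): 626.46 + 487.45 + 482.65 + 500.14 = 2096.70
Landed cost (A) = invoice 481704.90 + 2096.70 + duty 12058.28 = 495859.88
Supplier B (CIF):
The CIF price already equals the CIF value: 439014.12
Import duty = 439014.12 × 2.5% = 10975.35
Buyer bears (B): 487.45 + 482.65 + 500.14 = 1470.24
Landed cost (B) = invoice 439014.12 + 1470.24 + duty 10975.35 = 451459.71
Difference = |495859.88 − 451459.71| = 44400.17

Supplier B is cheaper by CAD 44400.17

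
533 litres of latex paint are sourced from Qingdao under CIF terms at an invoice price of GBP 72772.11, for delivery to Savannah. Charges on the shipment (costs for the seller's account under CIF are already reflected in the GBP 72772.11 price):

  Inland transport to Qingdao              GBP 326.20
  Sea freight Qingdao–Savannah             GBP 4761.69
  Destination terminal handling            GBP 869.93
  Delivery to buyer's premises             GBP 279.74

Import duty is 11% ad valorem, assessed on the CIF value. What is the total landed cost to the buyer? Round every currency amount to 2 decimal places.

CIF: the seller pays costs through ocean freight and marine insurance to the destination port.
Already in the invoice (seller's account under CIF): inland to port, freight — exclude.
The CIF price already equals the CIF value: 72772.11
Import duty = 72772.11 × 11% = 8004.93
Buyer bears: destination terminal 869.93 + delivery 279.74 + duty 8004.93 = 9154.60
Landed cost = invoice 72772.11 + 9154.60 = 81926.71

Total landed cost: GBP 81926.71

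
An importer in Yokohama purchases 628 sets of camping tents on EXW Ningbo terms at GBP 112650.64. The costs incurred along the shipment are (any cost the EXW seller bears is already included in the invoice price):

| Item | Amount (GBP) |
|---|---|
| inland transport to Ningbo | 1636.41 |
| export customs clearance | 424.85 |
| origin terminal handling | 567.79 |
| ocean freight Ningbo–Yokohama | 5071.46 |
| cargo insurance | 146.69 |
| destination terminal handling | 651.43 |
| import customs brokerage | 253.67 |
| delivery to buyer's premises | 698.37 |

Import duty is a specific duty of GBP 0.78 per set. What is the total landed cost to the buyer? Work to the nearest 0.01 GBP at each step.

EXW: the seller makes goods available at their premises; the buyer bears all onward costs.
CIF value = EXW price + inland to port + export clearance + origin terminal + freight + insurance = 112650.64 + 1636.41 + 424.85 + 567.79 + 5071.46 + 146.69 = 120497.84
Import duty = 628 × 0.78 = 489.84
Buyer bears: inland to port 1636.41 + export clearance 424.85 + origin terminal 567.79 + freight 5071.46 + insurance 146.69 + destination terminal 651.43 + brokerage 253.67 + delivery 698.37 + duty 489.84 = 9940.51
Landed cost = invoice 112650.64 + 9940.51 = 122591.15

Total landed cost: GBP 122591.15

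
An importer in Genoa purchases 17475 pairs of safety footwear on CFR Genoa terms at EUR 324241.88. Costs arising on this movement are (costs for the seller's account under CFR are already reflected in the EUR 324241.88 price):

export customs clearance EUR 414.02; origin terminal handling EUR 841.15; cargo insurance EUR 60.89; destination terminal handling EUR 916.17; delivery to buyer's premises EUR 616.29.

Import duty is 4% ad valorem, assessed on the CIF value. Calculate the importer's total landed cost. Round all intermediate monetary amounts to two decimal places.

Total landed cost: EUR 338807.34

CFR: the seller pays costs through ocean freight to the destination port, but not insurance.
Already in the invoice (seller's account under CFR): export clearance, origin terminal — exclude.
CIF value = CFR price + insurance = 324241.88 + 60.89 = 324302.77
Import duty = 324302.77 × 4% = 12972.11
Buyer bears: insurance 60.89 + destination terminal 916.17 + delivery 616.29 + duty 12972.11 = 14565.46
Landed cost = invoice 324241.88 + 14565.46 = 338807.34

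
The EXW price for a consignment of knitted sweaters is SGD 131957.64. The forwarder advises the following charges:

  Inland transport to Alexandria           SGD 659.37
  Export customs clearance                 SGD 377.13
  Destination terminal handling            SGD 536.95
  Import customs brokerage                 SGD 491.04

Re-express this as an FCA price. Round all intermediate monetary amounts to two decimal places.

Not relevant to the conversion: brokerage, destination terminal — on the buyer under both terms; not part of either seller's price.
From EXW to FCA, the seller additionally bears: inland to port, export clearance.
FCA price = 131957.64 + 659.37 + 377.13 = 132994.14

FCA price: SGD 132994.14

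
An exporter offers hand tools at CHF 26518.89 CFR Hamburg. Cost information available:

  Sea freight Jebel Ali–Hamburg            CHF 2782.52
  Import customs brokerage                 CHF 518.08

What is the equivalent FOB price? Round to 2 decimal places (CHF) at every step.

FOB price: CHF 23736.37

Not relevant to the conversion: brokerage — on the buyer under both terms; not part of either seller's price.
From CFR to FOB, the seller no longer bears: freight.
FOB price = 26518.89 − 2782.52 = 23736.37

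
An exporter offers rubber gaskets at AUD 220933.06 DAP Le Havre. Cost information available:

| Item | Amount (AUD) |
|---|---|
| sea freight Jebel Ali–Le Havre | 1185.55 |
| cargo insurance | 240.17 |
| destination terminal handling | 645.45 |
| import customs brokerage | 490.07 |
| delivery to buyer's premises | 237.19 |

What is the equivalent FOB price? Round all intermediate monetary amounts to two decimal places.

Not relevant to the conversion: brokerage — on the buyer under both terms; not part of either seller's price.
From DAP to FOB, the seller no longer bears: freight, insurance, destination terminal, delivery.
FOB price = 220933.06 − 1185.55 − 240.17 − 645.45 − 237.19 = 218624.70

FOB price: AUD 218624.70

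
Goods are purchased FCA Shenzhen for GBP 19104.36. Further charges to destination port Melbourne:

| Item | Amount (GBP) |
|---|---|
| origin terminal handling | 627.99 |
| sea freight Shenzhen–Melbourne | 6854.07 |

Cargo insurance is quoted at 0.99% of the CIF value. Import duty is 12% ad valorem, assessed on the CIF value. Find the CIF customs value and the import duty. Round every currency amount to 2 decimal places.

CIF value: GBP 26852.26; import duty: GBP 3222.27

Let C be the CIF value. C = FCA price + pre-shipment costs + freight + 0.99% × C
C − 0.99% × C = 19104.36 + 627.99 + 6854.07
0.9901 × C = 26586.42
C = 26586.42 / 0.9901 = 26852.26
Insurance premium = 0.99% × 26852.26 = 265.84
Import duty = 26852.26 × 12% = 3222.27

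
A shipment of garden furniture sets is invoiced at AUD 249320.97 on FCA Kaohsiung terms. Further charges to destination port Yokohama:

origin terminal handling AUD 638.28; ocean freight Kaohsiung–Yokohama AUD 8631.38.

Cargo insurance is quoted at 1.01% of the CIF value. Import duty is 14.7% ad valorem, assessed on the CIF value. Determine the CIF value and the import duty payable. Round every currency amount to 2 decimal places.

CIF value: AUD 261229.04; import duty: AUD 38400.67

Let C be the CIF value. C = FCA price + pre-shipment costs + freight + 1.01% × C
C − 1.01% × C = 249320.97 + 638.28 + 8631.38
0.9899 × C = 258590.63
C = 258590.63 / 0.9899 = 261229.04
Insurance premium = 1.01% × 261229.04 = 2638.41
Import duty = 261229.04 × 14.7% = 38400.67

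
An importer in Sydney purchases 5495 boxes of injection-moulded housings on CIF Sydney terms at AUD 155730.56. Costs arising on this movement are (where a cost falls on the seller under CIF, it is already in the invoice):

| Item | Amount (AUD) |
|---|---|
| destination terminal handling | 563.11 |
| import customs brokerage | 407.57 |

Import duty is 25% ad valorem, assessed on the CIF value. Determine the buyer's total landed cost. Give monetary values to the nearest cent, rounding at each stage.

Total landed cost: AUD 195633.88

CIF: the seller pays costs through ocean freight and marine insurance to the destination port.
The CIF price already equals the CIF value: 155730.56
Import duty = 155730.56 × 25% = 38932.64
Buyer bears: destination terminal 563.11 + brokerage 407.57 + duty 38932.64 = 39903.32
Landed cost = invoice 155730.56 + 39903.32 = 195633.88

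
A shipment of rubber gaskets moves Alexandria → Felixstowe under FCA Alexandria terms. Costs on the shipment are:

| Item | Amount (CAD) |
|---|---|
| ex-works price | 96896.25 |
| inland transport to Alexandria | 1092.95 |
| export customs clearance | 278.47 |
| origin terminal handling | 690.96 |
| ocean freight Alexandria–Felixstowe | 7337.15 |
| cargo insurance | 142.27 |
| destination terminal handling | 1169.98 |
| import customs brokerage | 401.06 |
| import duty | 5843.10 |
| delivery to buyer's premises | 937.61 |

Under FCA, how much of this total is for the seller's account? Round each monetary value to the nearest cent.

FCA: the seller delivers export-cleared goods to the carrier; the buyer bears costs from that point.
Seller's account: goods 96896.25 + inland to port 1092.95 + export clearance 278.47 = 98267.67
Buyer's account: origin terminal 690.96 + freight 7337.15 + insurance 142.27 + destination terminal 1169.98 + brokerage 401.06 + duty 5843.10 + delivery 937.61 = 16522.13

Seller's account: CAD 98267.67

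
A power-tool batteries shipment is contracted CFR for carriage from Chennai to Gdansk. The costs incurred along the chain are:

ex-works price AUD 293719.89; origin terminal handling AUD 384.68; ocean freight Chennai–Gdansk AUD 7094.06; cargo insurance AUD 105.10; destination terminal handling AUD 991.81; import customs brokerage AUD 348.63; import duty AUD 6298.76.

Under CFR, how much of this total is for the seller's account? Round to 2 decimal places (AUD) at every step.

CFR: the seller pays costs through ocean freight to the destination port, but not insurance.
Seller's account: goods 293719.89 + origin terminal 384.68 + freight 7094.06 = 301198.63
Buyer's account: insurance 105.10 + destination terminal 991.81 + brokerage 348.63 + duty 6298.76 = 7744.30

Seller's account: AUD 301198.63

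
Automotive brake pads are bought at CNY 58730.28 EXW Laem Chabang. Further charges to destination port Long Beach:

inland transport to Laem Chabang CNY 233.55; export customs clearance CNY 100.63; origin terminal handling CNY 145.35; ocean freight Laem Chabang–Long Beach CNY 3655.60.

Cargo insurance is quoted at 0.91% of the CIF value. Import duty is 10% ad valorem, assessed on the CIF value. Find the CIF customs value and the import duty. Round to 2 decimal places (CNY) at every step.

Let C be the CIF value. C = EXW price + pre-shipment costs + freight + 0.91% × C
C − 0.91% × C = 58730.28 + 233.55 + 100.63 + 145.35 + 3655.60
0.9909 × C = 62865.41
C = 62865.41 / 0.9909 = 63442.74
Insurance premium = 0.91% × 63442.74 = 577.33
Import duty = 63442.74 × 10% = 6344.27

CIF value: CNY 63442.74; import duty: CNY 6344.27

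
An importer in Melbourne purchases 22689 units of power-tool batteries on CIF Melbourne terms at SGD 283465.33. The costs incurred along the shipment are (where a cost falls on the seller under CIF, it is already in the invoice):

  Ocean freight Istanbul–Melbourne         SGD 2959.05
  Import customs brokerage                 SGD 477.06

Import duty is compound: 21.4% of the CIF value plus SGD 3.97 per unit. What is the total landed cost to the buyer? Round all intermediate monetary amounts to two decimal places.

CIF: the seller pays costs through ocean freight and marine insurance to the destination port.
Already in the invoice (seller's account under CIF): freight — exclude.
The CIF price already equals the CIF value: 283465.33
Ad valorem component: 283465.33 × 21.4% = 60661.58
Specific component: 22689 × 3.97 = 90075.33
Import duty = 60661.58 + 90075.33 = 150736.91
Buyer bears: brokerage 477.06 + duty 150736.91 = 151213.97
Landed cost = invoice 283465.33 + 151213.97 = 434679.30

Total landed cost: SGD 434679.30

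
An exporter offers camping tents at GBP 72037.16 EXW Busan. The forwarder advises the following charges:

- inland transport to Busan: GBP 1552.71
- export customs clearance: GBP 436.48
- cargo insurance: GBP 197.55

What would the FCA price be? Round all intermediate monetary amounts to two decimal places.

FCA price: GBP 74026.35

Not relevant to the conversion: insurance — on the buyer under both terms; not part of either seller's price.
From EXW to FCA, the seller additionally bears: inland to port, export clearance.
FCA price = 72037.16 + 1552.71 + 436.48 = 74026.35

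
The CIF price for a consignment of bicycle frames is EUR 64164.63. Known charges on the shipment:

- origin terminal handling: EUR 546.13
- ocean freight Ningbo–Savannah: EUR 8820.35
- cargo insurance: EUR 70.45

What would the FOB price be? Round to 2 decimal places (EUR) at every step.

Not relevant to the conversion: origin terminal — on the seller under both CIF and FOB; already in the CIF price and stays in the FOB price.
From CIF to FOB, the seller no longer bears: freight, insurance.
FOB price = 64164.63 − 8820.35 − 70.45 = 55273.83

FOB price: EUR 55273.83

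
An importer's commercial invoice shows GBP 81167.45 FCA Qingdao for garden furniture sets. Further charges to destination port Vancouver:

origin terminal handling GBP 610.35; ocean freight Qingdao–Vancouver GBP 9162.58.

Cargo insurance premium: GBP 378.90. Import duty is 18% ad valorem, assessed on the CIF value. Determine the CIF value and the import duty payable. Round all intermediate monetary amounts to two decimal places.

CIF = FCA price + pre-shipment costs + freight + insurance
CIF = 81167.45 + 610.35 + 9162.58 + 378.90 = 91319.28
Import duty = 91319.28 × 18% = 16437.47

CIF value: GBP 91319.28; import duty: GBP 16437.47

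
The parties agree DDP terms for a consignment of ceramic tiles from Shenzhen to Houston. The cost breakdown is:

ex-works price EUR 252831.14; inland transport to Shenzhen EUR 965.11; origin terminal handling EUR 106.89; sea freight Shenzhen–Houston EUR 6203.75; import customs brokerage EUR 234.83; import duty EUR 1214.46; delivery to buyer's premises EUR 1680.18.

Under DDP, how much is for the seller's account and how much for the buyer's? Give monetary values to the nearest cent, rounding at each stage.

DDP: the seller bears all costs including import duty.
Seller's account: goods 252831.14 + inland to port 965.11 + origin terminal 106.89 + freight 6203.75 + brokerage 234.83 + duty 1214.46 + delivery 1680.18 = 263236.36
Buyer's account: 0.00

Seller: EUR 263236.36; buyer: EUR 0.00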